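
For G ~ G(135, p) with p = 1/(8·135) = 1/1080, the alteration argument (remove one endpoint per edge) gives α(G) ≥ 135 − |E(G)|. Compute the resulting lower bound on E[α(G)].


E[|E(G)|] = C(135, 2)·p = 9045 · (1/1080) = 67/8.
E[α(G)] ≥ n − E[|E(G)|] = 135 − 67/8 = 1013/8.
Numerically: ≈ 126.625.
(This is only a lower bound; the true E[α(G)] may be larger.)

E[α(G)] ≥ 1013/8 ≈ 126.625.


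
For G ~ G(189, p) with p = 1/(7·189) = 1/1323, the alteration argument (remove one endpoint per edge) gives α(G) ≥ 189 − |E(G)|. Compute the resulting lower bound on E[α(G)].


E[|E(G)|] = C(189, 2)·p = 17766 · (1/1323) = 94/7.
E[α(G)] ≥ n − E[|E(G)|] = 189 − 94/7 = 1229/7.
Numerically: ≈ 175.57143.
(This is only a lower bound; the true E[α(G)] may be larger.)

E[α(G)] ≥ 1229/7 ≈ 175.57143.


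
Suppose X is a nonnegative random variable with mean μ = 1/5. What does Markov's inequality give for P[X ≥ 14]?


μ = E[X] = 1/5, a = 14.
Markov: P[X ≥ 14] ≤ μ/a = (1/5)/14 = 1/70.
Numerically: ≈ 0.0143.
(Since a = 14 > μ = 0.2000, the bound 1/70 is < 1 and informative.)

P[X ≥ 14] ≤ 1/70 ≈ 0.0143.


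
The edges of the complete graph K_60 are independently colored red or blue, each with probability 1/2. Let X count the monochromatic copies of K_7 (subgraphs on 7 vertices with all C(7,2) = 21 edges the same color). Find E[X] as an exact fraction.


Let X = Σ_S X_S over the C(60, 7) = 386206920 subsets S of size 7, where X_S = 1 if the K_7 on S is monochromatic.
For a fixed S, the K_7 on S has C(7, 2) = 21 edges. P[all 21 edges red] = (1/2)^21, and likewise for blue, so P[monochromatic] = 2·(1/2)^21 = 2^{1 − 21} = 1/1048576.
By linearity: E[X] = C(60, 7) · 2^{1 − 21} = 386206920 · 1/1048576 = 48275865/131072.
Numerically: E[X] ≈ 368.31562.

E[X] = C(60,7)·2^(1−C(7,2)) = 48275865/131072 ≈ 368.31562.


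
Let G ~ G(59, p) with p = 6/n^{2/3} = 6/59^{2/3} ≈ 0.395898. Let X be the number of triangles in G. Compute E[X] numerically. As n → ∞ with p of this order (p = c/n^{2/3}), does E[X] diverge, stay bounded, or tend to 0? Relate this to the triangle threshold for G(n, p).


Number of potential triangles: C(59, 3) = 32509.
Each occurs with probability p³ ≈ (0.395898)³ ≈ 6.20511347e-02.
By linearity: E[X] = C(59, 3)·p³ ≈ 32509 · 6.20511347e-02 ≈ 2017.220339.
Since α = 2/3 < 1, p = c/n^{2/3} ≫ 1/n is above the triangle threshold p ~ 1/n. Asymptotically E[X] ~ (c³/6)·n^{3(1−α)} = (6³/6)·n^{1} → ∞; triangles are abundant w.h.p.

E[X] ≈ 2017.220339; in regime p = Θ(1/n^{2/3}) E[X] diverges (above the triangle threshold p ~ 1/n).


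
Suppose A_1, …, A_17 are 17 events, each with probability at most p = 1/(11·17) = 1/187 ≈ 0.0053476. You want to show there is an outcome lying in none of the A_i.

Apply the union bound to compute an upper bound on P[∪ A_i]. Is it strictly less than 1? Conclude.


Union bound: P[∪_{i=1}^{17} A_i] ≤ Σ_i P[A_i] ≤ 17·p = 17·(1/187) = 1/11.
Numerically: 1/11 ≈ 0.0909091.
Is 1/11 < 1? YES.
Since P[∪ A_i] ≤ 1/11 < 1, the complement has P[∩ A_i^c] ≥ 1 − 1/11 = 10/11 > 0, so some outcome avoids every A_i.

17·p = 1/11 ≈ 0.0909091; existence CERTIFIED by the union bound.


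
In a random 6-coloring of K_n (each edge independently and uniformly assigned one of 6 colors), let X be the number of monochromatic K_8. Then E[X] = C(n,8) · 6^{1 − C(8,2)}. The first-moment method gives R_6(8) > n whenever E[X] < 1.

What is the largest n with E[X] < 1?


We need C(n, 8) · 6^{1 − 28} < 1, i.e. C(n, 8) < 6^{28 − 1} = 1023490369077469249536.
Check values of n near the boundary:
  n = 1593: C(1593, 8) = 1010555394551193970323; 1010555394551193970323 < 1023490369077469249536? YES
  n = 1594: C(1594, 8) = 1015652773590544255167; 1015652773590544255167 < 1023490369077469249536? YES
  n = 1595: C(1595, 8) = 1020772636343363633895; 1020772636343363633895 < 1023490369077469249536? YES
  n = 1596: C(1596, 8) = 1025915067760710553965; 1025915067760710553965 < 1023490369077469249536? NO
The largest n with C(n, 8) < 1023490369077469249536 is n = 1595 (where E[X] = 113419181815929292655/113721152119718805504 ≈ 0.997345). Hence R_6(8) > 1595, i.e. R_6(8) ≥ 1596.

Largest n = 1595; hence R_6(8) > 1595.


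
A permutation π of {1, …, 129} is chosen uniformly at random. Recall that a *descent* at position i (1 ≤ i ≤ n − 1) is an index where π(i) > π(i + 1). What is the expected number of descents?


Write X = Σ X_I over i = 1, …, 128, with X_I the indicator of one descent.
There are 128 indicators.
For each fixed i, the pair (π(i), π(i+1)) is a uniformly random ordered pair of distinct values from {1, …, 129}; by symmetry P[π(i) > π(i+1)] = 1/2.
By linearity: E[X] = 128 · (1/2) = (129 − 1) · (1/2) = 64 ≈ 64.000.

E[X] = 64 = 64.000.


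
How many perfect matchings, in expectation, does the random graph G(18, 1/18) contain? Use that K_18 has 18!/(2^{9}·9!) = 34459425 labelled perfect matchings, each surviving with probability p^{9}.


K_18 has 18!/(2^{9}·9!) = 34459425 labelled perfect matchings.
For each such perfect matching H, let X_H = 1 if all 9 edges of H are present in G. Then P[X_H = 1] = p^{9} = (1/18)^{9} = 1/198359290368.
By linearity: E[X] = Σ_H E[X_H] = 34459425 · p^{9} = 34459425 · 1/198359290368 = 425425/2448880128.
Numerically: E[X] ≈ 0.000174.

E[X] = 34459425 · (1/18)^{9} = 425425/2448880128 ≈ 0.000174.


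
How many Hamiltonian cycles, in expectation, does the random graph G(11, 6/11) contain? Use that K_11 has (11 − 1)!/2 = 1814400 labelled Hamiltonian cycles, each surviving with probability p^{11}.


K_11 has (11 − 1)!/2 = 1814400 labelled Hamiltonian cycles.
For each such Hamiltonian cycle H, let X_H = 1 if all 11 edges of H are present in G. Then P[X_H = 1] = p^{11} = (6/11)^{11} = 362797056/285311670611.
By linearity: E[X] = Σ_H E[X_H] = 1814400 · p^{11} = 1814400 · 362797056/285311670611 = 658258978406400/285311670611.
Numerically: E[X] ≈ 2307.16.

E[X] = 1814400 · (6/11)^{11} = 658258978406400/285311670611 ≈ 2307.16.


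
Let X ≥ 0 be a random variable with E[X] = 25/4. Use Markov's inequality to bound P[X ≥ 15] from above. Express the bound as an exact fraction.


μ = E[X] = 25/4, a = 15.
Markov: P[X ≥ 15] ≤ μ/a = (25/4)/15 = 5/12.
Numerically: ≈ 0.41667.
(Since a = 15 > μ = 6.25000, the bound 5/12 is < 1 and informative.)

P[X ≥ 15] ≤ 5/12 ≈ 0.41667.


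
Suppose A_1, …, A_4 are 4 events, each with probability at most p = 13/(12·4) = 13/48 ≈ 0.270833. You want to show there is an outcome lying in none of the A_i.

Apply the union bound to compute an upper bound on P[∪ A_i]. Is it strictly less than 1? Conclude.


Union bound: P[∪_{i=1}^{4} A_i] ≤ Σ_i P[A_i] ≤ 4·p = 4·(13/48) = 13/12.
Numerically: 13/12 ≈ 1.083333.
Is 13/12 < 1? NO.
Since the bound 13/12 is ≥ 1, the union bound is uninformative here; it does NOT by itself certify existence.

4·p = 13/12 ≈ 1.083333; existence NOT certified by the union bound.


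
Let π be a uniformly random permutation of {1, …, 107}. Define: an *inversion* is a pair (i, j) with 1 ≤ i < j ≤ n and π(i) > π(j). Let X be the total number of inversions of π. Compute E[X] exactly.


Write X = Σ X_I over the C(107, 2) = 5671 pairs i < j, with X_I the indicator of one inversion.
There are 5671 indicators.
For each fixed pair i < j, the values π(i) and π(j) are two distinct elements of {1, …, 107} in uniformly random order; by symmetry P[π(i) > π(j)] = 1/2.
By linearity: E[X] = 5671 · (1/2) = C(107, 2) · (1/2) = 5671/2 = 5671/2 ≈ 2835.50000.

E[X] = 5671/2 = 2835.50000.


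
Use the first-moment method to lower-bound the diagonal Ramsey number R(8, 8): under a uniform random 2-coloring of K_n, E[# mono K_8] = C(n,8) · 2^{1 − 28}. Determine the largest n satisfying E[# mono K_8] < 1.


We need C(n, 8) · 2^{1 − 28} < 1, i.e. C(n, 8) < 2^{28 − 1} = 134217728.
Check values of n near the boundary:
  n = 41: C(41, 8) = 95548245; 95548245 < 134217728? YES
  n = 42: C(42, 8) = 118030185; 118030185 < 134217728? YES
  n = 43: C(43, 8) = 145008513; 145008513 < 134217728? NO
  n = 44: C(44, 8) = 177232627; 177232627 < 134217728? NO
  n = 45: C(45, 8) = 215553195; 215553195 < 134217728? NO
The largest n with C(n, 8) < 134217728 is n = 42 (where E[X] = 118030185/134217728 ≈ 0.8793934). Hence R(8, 8) > 42, i.e. R(8, 8) ≥ 43.

Largest n = 42; hence R(8, 8) > 42.


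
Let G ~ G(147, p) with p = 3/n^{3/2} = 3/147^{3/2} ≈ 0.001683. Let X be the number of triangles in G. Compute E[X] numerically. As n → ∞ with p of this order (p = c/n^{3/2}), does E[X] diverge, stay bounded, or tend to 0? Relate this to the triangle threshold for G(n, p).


Number of potential triangles: C(147, 3) = 518665.
Each occurs with probability p³ ≈ (0.001683)³ ≈ 4.769093e-09.
By linearity: E[X] = C(147, 3)·p³ ≈ 518665 · 4.769093e-09 ≈ 0.0025.
Since α = 3/2 > 1, p = c/n^{3/2} = o(1/n) is below the triangle threshold p ~ 1/n. Asymptotically E[X] ~ (c³/6)·n^{3(1−α)} = (3³/6)·n^{-1.5} → 0, so by Markov's inequality G has no triangles w.h.p.

E[X] ≈ 0.0025; in regime p = Θ(1/n^{3/2}) E[X] tends to 0 (below the triangle threshold p ~ 1/n).


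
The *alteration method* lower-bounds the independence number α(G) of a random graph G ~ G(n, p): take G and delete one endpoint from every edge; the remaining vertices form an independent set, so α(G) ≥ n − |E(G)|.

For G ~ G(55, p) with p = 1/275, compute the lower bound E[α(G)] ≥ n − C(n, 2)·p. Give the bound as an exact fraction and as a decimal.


E[|E(G)|] = C(55, 2)·p = 1485 · (1/275) = 27/5.
E[α(G)] ≥ n − E[|E(G)|] = 55 − 27/5 = 248/5.
Numerically: ≈ 49.60000.
(This is only a lower bound; the true E[α(G)] may be larger.)

E[α(G)] ≥ 248/5 ≈ 49.60000.


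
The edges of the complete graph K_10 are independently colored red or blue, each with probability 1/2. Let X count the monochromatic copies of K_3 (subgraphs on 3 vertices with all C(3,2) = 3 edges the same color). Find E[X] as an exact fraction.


Let X = Σ_S X_S over the C(10, 3) = 120 subsets S of size 3, where X_S = 1 if the K_3 on S is monochromatic.
For a fixed S, the K_3 on S has C(3, 2) = 3 edges. P[all 3 edges red] = (1/2)^3, and likewise for blue, so P[monochromatic] = 2·(1/2)^3 = 2^{1 − 3} = 1/4.
By linearity: E[X] = C(10, 3) · 2^{1 − 3} = 120 · 1/4 = 30.
Numerically: E[X] ≈ 30.0000.

E[X] = C(10,3)·2^(1−C(3,2)) = 30 ≈ 30.0000.


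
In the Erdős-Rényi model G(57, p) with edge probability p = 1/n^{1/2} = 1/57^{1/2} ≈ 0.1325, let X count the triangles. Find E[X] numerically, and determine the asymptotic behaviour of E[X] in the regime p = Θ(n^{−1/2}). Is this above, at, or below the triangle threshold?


Number of potential triangles: C(57, 3) = 29260.
Each occurs with probability p³ ≈ (0.1325)³ ≈ 2.323741e-03.
By linearity: E[X] = C(57, 3)·p³ ≈ 29260 · 2.323741e-03 ≈ 67.9927.
Since α = 1/2 < 1, p = c/n^{1/2} ≫ 1/n is above the triangle threshold p ~ 1/n. Asymptotically E[X] ~ (c³/6)·n^{3(1−α)} = (1³/6)·n^{1.5} → ∞; triangles are abundant w.h.p.

E[X] ≈ 67.9927; in regime p = Θ(1/n^{1/2}) E[X] diverges (above the triangle threshold p ~ 1/n).


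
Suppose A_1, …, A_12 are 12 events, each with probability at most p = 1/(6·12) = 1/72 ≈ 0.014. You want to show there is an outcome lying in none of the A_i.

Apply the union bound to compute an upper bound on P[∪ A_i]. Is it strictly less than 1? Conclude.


Union bound: P[∪_{i=1}^{12} A_i] ≤ Σ_i P[A_i] ≤ 12·p = 12·(1/72) = 1/6.
Numerically: 1/6 ≈ 0.167.
Is 1/6 < 1? YES.
Since P[∪ A_i] ≤ 1/6 < 1, the complement has P[∩ A_i^c] ≥ 1 − 1/6 = 5/6 > 0, so some outcome avoids every A_i.

12·p = 1/6 ≈ 0.167; existence CERTIFIED by the union bound.


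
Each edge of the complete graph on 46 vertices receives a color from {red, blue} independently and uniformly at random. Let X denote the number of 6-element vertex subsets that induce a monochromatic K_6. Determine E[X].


Let X = Σ_S X_S over the C(46, 6) = 9366819 subsets S of size 6, where X_S = 1 if the K_6 on S is monochromatic.
For a fixed S, the K_6 on S has C(6, 2) = 15 edges. P[all 15 edges red] = (1/2)^15, and likewise for blue, so P[monochromatic] = 2·(1/2)^15 = 2^{1 − 15} = 1/16384.
Summing: E[X] = C(46, 6) · 2^{1 − 15} = 9366819 · 1/16384 = 9366819/16384.
Numerically: E[X] ≈ 571.705261.

E[X] = C(46,6)·2^(1−C(6,2)) = 9366819/16384 ≈ 571.705261.


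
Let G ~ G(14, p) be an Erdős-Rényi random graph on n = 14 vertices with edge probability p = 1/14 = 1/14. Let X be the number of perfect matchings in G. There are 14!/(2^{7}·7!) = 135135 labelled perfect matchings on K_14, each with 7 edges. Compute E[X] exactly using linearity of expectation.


K_14 has 14!/(2^{7}·7!) = 135135 labelled perfect matchings.
For each such perfect matching H, let X_H = 1 if all 7 edges of H are present in G. Then P[X_H = 1] = p^{7} = (1/14)^{7} = 1/105413504.
By linearity: E[X] = Σ_H E[X_H] = 135135 · p^{7} = 135135 · 1/105413504 = 19305/15059072.
Numerically: E[X] ≈ 0.001282.

E[X] = 135135 · (1/14)^{7} = 19305/15059072 ≈ 0.001282.


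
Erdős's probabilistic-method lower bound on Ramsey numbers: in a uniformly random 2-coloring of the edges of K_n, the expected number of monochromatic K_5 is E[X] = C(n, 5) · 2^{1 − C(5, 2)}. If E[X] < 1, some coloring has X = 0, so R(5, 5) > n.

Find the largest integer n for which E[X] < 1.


We need C(n, 5) · 2^{1 − 10} < 1, i.e. C(n, 5) < 2^{10 − 1} = 512.
Check values of n near the boundary:
  n = 10: C(10, 5) = 252; 252 < 512? YES
  n = 11: C(11, 5) = 462; 462 < 512? YES
  n = 12: C(12, 5) = 792; 792 < 512? NO
  n = 13: C(13, 5) = 1287; 1287 < 512? NO
  n = 14: C(14, 5) = 2002; 2002 < 512? NO
The largest n with C(n, 5) < 512 is n = 11 (where E[X] = 231/256 ≈ 0.902344). Hence R(5, 5) > 11, i.e. R(5, 5) ≥ 12.

Largest n = 11; hence R(5, 5) > 11.


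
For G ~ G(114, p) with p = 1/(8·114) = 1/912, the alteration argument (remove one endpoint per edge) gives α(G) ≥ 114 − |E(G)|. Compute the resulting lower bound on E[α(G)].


E[|E(G)|] = C(114, 2)·p = 6441 · (1/912) = 113/16.
E[α(G)] ≥ n − E[|E(G)|] = 114 − 113/16 = 1711/16.
Numerically: ≈ 106.93750.
(This is only a lower bound; the true E[α(G)] may be larger.)

E[α(G)] ≥ 1711/16 ≈ 106.93750.


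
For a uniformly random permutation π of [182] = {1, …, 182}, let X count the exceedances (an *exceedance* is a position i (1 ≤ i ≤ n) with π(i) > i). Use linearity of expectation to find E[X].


Write X = Σ_{i=1}^{182} X_i, where X_i = 1_{π(i) > i}.
For each fixed i, π(i) is uniform over {1, …, 182} (marginal of a uniform permutation), so P[π(i) > i] = (n − i)/n. Summing: Σ_{i=1}^{182} (n − i)/n = (0 + 1 + … + 181)/182 = 182(182 − 1)/(2·182) = (182 − 1)/2.
Hence E[X] = Σ_{i=1}^{182} (182 − i)/182 = 181/2 ≈ 90.5000.

E[X] = 181/2 = 90.5000.


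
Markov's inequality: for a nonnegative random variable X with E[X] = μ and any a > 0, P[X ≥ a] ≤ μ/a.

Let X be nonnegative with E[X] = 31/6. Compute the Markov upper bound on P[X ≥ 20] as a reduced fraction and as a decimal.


μ = E[X] = 31/6, a = 20.
Markov: P[X ≥ 20] ≤ μ/a = (31/6)/20 = 31/120.
Numerically: ≈ 0.25833.
(Since a = 20 > μ = 5.16667, the bound 31/120 is < 1 and informative.)

P[X ≥ 20] ≤ 31/120 ≈ 0.25833.


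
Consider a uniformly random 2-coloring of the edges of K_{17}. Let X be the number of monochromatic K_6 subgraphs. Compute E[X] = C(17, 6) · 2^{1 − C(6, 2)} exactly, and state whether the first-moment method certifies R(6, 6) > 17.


E[X] = C(17, 6) · 2^{1 − 15} = 12376 · 2^{−14} = 12376/16384.
As a reduced fraction: E[X] = 1547/2048 ≈ 0.755.
Is E[X] < 1? YES.
Since E[X] < 1, there exists a 2-coloring of K_{17} with no monochromatic K_6; hence R(6, 6) > 17.

E[X] = 1547/2048 ≈ 0.755; E[X] < 1, so R(6, 6) > 17.


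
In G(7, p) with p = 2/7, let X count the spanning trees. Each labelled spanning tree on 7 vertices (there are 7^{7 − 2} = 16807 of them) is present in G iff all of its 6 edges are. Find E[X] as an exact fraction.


K_7 has 7^{7 − 2} = 16807 labelled spanning trees.
For each such spanning tree H, let X_H = 1 if all 6 edges of H are present in G. Then P[X_H = 1] = p^{6} = (2/7)^{6} = 64/117649.
Summing the indicators: E[X] = Σ_H E[X_H] = 16807 · p^{6} = 16807 · 64/117649 = 64/7.
Numerically: E[X] ≈ 9.14.

E[X] = 16807 · (2/7)^{6} = 64/7 ≈ 9.14.


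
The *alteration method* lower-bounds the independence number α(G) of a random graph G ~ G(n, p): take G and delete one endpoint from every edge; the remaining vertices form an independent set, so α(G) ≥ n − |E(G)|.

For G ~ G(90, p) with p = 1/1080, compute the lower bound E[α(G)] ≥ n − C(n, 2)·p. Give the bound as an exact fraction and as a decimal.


E[|E(G)|] = C(90, 2)·p = 4005 · (1/1080) = 89/24.
E[α(G)] ≥ n − E[|E(G)|] = 90 − 89/24 = 2071/24.
Numerically: ≈ 86.29167.
(This is only a lower bound; the true E[α(G)] may be larger.)

E[α(G)] ≥ 2071/24 ≈ 86.29167.


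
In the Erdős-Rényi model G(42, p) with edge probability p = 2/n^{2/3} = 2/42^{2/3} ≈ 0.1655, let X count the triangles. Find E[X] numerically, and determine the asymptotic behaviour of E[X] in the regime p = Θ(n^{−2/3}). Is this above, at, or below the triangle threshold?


Number of potential triangles: C(42, 3) = 11480.
Each occurs with probability p³ ≈ (0.1655)³ ≈ 4.535147e-03.
By linearity: E[X] = C(42, 3)·p³ ≈ 11480 · 4.535147e-03 ≈ 52.0635.
Since α = 2/3 < 1, p = c/n^{2/3} ≫ 1/n is above the triangle threshold p ~ 1/n. Asymptotically E[X] ~ (c³/6)·n^{3(1−α)} = (2³/6)·n^{1} → ∞; triangles are abundant w.h.p.

E[X] ≈ 52.0635; in regime p = Θ(1/n^{2/3}) E[X] diverges (above the triangle threshold p ~ 1/n).


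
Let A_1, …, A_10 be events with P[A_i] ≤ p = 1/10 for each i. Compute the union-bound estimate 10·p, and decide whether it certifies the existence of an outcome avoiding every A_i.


Union bound: P[∪_{i=1}^{10} A_i] ≤ Σ_i P[A_i] ≤ 10·p = 10·(1/10) = 1.
Numerically: 1 ≈ 1.0000.
Is 1 < 1? NO.
Since the bound 1 is ≥ 1, the union bound is uninformative here; it does NOT by itself certify existence.

10·p = 1 ≈ 1.0000; existence NOT certified by the union bound.


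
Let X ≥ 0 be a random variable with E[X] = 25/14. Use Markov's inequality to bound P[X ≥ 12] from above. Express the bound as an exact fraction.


μ = E[X] = 25/14, a = 12.
Markov: P[X ≥ 12] ≤ μ/a = (25/14)/12 = 25/168.
Numerically: ≈ 0.1488.
(Since a = 12 > μ = 1.7857, the bound 25/168 is < 1 and informative.)

P[X ≥ 12] ≤ 25/168 ≈ 0.1488.


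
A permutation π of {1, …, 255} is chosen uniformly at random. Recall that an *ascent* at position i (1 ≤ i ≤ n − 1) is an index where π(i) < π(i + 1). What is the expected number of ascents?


Write X = Σ X_I over i = 1, …, 254, with X_I the indicator of one ascent.
There are 254 indicators.
For each fixed i, the pair (π(i), π(i+1)) is a uniformly random ordered pair of distinct values from {1, …, 255}; by symmetry P[π(i) < π(i+1)] = 1/2.
By linearity: E[X] = 254 · (1/2) = (255 − 1) · (1/2) = 127 ≈ 127.000.

E[X] = 127 = 127.000.


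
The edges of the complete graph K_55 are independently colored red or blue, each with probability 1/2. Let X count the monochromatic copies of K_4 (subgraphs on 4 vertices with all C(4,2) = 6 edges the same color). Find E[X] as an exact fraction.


Let X = Σ_S X_S over the C(55, 4) = 341055 subsets S of size 4, where X_S = 1 if the K_4 on S is monochromatic.
For a fixed S, the K_4 on S has C(4, 2) = 6 edges. P[all 6 edges red] = (1/2)^6, and likewise for blue, so P[monochromatic] = 2·(1/2)^6 = 2^{1 − 6} = 1/32.
By linearity of expectation: E[X] = C(55, 4) · 2^{1 − 6} = 341055 · 1/32 = 341055/32.
Numerically: E[X] ≈ 10657.968750.

E[X] = C(55,4)·2^(1−C(4,2)) = 341055/32 ≈ 10657.968750.


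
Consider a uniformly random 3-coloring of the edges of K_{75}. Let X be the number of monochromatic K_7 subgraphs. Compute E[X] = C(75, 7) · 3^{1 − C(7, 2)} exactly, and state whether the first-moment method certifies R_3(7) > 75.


E[X] = C(75, 7) · 3^{1 − 21} = 1984829850 · 3^{−20} = 1984829850/3486784401.
As a reduced fraction: E[X] = 220536650/387420489 ≈ 0.569.
Is E[X] < 1? YES.
Since E[X] < 1, there exists a 3-coloring of K_{75} with no monochromatic K_7; hence R_3(7) > 75.

E[X] = 220536650/387420489 ≈ 0.569; E[X] < 1, so R_3(7) > 75.


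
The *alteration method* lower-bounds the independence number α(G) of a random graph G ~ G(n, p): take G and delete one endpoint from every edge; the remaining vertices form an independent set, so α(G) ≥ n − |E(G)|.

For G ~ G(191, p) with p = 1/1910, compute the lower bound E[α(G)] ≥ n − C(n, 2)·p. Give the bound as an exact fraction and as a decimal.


E[|E(G)|] = C(191, 2)·p = 18145 · (1/1910) = 19/2.
E[α(G)] ≥ n − E[|E(G)|] = 191 − 19/2 = 363/2.
Numerically: ≈ 181.500.
(This is only a lower bound; the true E[α(G)] may be larger.)

E[α(G)] ≥ 363/2 ≈ 181.500.


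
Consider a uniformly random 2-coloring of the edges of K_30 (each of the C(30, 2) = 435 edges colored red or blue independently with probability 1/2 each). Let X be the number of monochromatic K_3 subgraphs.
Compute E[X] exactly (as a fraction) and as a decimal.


Let X = Σ_S X_S over the C(30, 3) = 4060 subsets S of size 3, where X_S = 1 if the K_3 on S is monochromatic.
For a fixed S, the K_3 on S has C(3, 2) = 3 edges. P[all 3 edges red] = (1/2)^3, and likewise for blue, so P[monochromatic] = 2·(1/2)^3 = 2^{1 − 3} = 1/4.
By linearity of expectation: E[X] = C(30, 3) · 2^{1 − 3} = 4060 · 1/4 = 1015.
Numerically: E[X] ≈ 1015.0000.

E[X] = C(30,3)·2^(1−C(3,2)) = 1015 ≈ 1015.0000.


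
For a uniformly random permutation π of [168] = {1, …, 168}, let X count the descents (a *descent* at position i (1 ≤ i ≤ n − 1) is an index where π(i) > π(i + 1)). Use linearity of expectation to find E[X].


Write X = Σ X_I over i = 1, …, 167, with X_I the indicator of one descent.
There are 167 indicators.
For each fixed i, the pair (π(i), π(i+1)) is a uniformly random ordered pair of distinct values from {1, …, 168}; by symmetry P[π(i) > π(i+1)] = 1/2.
By linearity: E[X] = 167 · (1/2) = (168 − 1) · (1/2) = 167/2 ≈ 83.500000.

E[X] = 167/2 = 83.500000.


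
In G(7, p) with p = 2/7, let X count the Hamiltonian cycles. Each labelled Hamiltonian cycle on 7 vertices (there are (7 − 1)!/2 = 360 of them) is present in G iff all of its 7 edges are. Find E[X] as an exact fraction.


K_7 has (7 − 1)!/2 = 360 labelled Hamiltonian cycles.
For each such Hamiltonian cycle H, let X_H = 1 if all 7 edges of H are present in G. Then P[X_H = 1] = p^{7} = (2/7)^{7} = 128/823543.
By linearity: E[X] = Σ_H E[X_H] = 360 · p^{7} = 360 · 128/823543 = 46080/823543.
Numerically: E[X] ≈ 0.0559534.

E[X] = 360 · (2/7)^{7} = 46080/823543 ≈ 0.0559534.


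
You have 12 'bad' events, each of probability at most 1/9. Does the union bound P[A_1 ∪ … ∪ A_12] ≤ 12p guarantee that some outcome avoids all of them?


Union bound: P[∪_{i=1}^{12} A_i] ≤ Σ_i P[A_i] ≤ 12·p = 12·(1/9) = 4/3.
Numerically: 4/3 ≈ 1.3333.
Is 4/3 < 1? NO.
Since the bound 4/3 is ≥ 1, the union bound is uninformative here; it does NOT by itself certify existence.

12·p = 4/3 ≈ 1.3333; existence NOT certified by the union bound.


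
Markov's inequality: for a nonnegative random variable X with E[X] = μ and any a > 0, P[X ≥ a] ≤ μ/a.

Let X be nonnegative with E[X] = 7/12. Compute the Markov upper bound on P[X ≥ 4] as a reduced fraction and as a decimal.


μ = E[X] = 7/12, a = 4.
Markov: P[X ≥ 4] ≤ μ/a = (7/12)/4 = 7/48.
Numerically: ≈ 0.1458.
(Since a = 4 > μ = 0.5833, the bound 7/48 is < 1 and informative.)

P[X ≥ 4] ≤ 7/48 ≈ 0.1458.


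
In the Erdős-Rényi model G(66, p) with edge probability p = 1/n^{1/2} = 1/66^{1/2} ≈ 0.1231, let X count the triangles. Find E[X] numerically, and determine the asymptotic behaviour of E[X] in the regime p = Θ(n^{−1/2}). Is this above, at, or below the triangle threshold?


Number of potential triangles: C(66, 3) = 45760.
Each occurs with probability p³ ≈ (0.1231)³ ≈ 1.865023e-03.
By linearity: E[X] = C(66, 3)·p³ ≈ 45760 · 1.865023e-03 ≈ 85.3434.
Since α = 1/2 < 1, p = c/n^{1/2} ≫ 1/n is above the triangle threshold p ~ 1/n. Asymptotically E[X] ~ (c³/6)·n^{3(1−α)} = (1³/6)·n^{1.5} → ∞; triangles are abundant w.h.p.

E[X] ≈ 85.3434; in regime p = Θ(1/n^{1/2}) E[X] diverges (above the triangle threshold p ~ 1/n).


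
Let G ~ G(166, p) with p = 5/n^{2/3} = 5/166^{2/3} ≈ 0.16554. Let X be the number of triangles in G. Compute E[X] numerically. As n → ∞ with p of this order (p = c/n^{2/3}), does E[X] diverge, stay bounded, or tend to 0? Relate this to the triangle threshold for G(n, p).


Number of potential triangles: C(166, 3) = 748660.
Each occurs with probability p³ ≈ (0.16554)³ ≈ 4.5362172e-03.
By linearity: E[X] = C(166, 3)·p³ ≈ 748660 · 4.5362172e-03 ≈ 3396.08434.
Since α = 2/3 < 1, p = c/n^{2/3} ≫ 1/n is above the triangle threshold p ~ 1/n. Asymptotically E[X] ~ (c³/6)·n^{3(1−α)} = (5³/6)·n^{1} → ∞; triangles are abundant w.h.p.

E[X] ≈ 3396.08434; in regime p = Θ(1/n^{2/3}) E[X] diverges (above the triangle threshold p ~ 1/n).


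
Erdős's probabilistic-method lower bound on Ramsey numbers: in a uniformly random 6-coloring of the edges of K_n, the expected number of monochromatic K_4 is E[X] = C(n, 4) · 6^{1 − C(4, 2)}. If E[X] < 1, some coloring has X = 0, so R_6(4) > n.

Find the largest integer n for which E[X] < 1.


We need C(n, 4) · 6^{1 − 6} < 1, i.e. C(n, 4) < 6^{6 − 1} = 7776.
Check values of n near the boundary:
  n = 16: C(16, 4) = 1820; 1820 < 7776? YES
  n = 17: C(17, 4) = 2380; 2380 < 7776? YES
  n = 18: C(18, 4) = 3060; 3060 < 7776? YES
  n = 19: C(19, 4) = 3876; 3876 < 7776? YES
  n = 20: C(20, 4) = 4845; 4845 < 7776? YES
  n = 21: C(21, 4) = 5985; 5985 < 7776? YES
  n = 22: C(22, 4) = 7315; 7315 < 7776? YES
  n = 23: C(23, 4) = 8855; 8855 < 7776? NO
  n = 24: C(24, 4) = 10626; 10626 < 7776? NO
The largest n with C(n, 4) < 7776 is n = 22 (where E[X] = 7315/7776 ≈ 0.940715). Hence R_6(4) > 22, i.e. R_6(4) ≥ 23.

Largest n = 22; hence R_6(4) > 22.


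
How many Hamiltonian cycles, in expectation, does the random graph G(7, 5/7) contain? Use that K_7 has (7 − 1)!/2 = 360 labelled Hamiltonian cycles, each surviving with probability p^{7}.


K_7 has (7 − 1)!/2 = 360 labelled Hamiltonian cycles.
For each such Hamiltonian cycle H, let X_H = 1 if all 7 edges of H are present in G. Then P[X_H = 1] = p^{7} = (5/7)^{7} = 78125/823543.
Summing the indicators: E[X] = Σ_H E[X_H] = 360 · p^{7} = 360 · 78125/823543 = 28125000/823543.
Numerically: E[X] ≈ 34.151.

E[X] = 360 · (5/7)^{7} = 28125000/823543 ≈ 34.151.


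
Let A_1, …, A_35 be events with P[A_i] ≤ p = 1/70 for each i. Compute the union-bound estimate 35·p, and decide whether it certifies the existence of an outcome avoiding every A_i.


Union bound: P[∪_{i=1}^{35} A_i] ≤ Σ_i P[A_i] ≤ 35·p = 35·(1/70) = 1/2.
Numerically: 1/2 ≈ 0.500.
Is 1/2 < 1? YES.
Since P[∪ A_i] ≤ 1/2 < 1, the complement has P[∩ A_i^c] ≥ 1 − 1/2 = 1/2 > 0, so some outcome avoids every A_i.

35·p = 1/2 ≈ 0.500; existence CERTIFIED by the union bound.


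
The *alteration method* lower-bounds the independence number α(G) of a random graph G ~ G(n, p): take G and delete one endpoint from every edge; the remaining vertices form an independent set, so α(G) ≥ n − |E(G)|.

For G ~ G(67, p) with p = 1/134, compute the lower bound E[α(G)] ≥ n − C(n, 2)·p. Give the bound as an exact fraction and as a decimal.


E[|E(G)|] = C(67, 2)·p = 2211 · (1/134) = 33/2.
E[α(G)] ≥ n − E[|E(G)|] = 67 − 33/2 = 101/2.
Numerically: ≈ 50.5000.
(This is only a lower bound; the true E[α(G)] may be larger.)

E[α(G)] ≥ 101/2 ≈ 50.5000.


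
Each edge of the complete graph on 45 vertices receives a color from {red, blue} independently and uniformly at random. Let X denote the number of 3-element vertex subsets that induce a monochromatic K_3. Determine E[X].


Let X = Σ_S X_S over the C(45, 3) = 14190 subsets S of size 3, where X_S = 1 if the K_3 on S is monochromatic.
For a fixed S, the K_3 on S has C(3, 2) = 3 edges. P[all 3 edges red] = (1/2)^3, and likewise for blue, so P[monochromatic] = 2·(1/2)^3 = 2^{1 − 3} = 1/4.
Summing: E[X] = C(45, 3) · 2^{1 − 3} = 14190 · 1/4 = 7095/2.
Numerically: E[X] ≈ 3547.500.

E[X] = C(45,3)·2^(1−C(3,2)) = 7095/2 ≈ 3547.500.


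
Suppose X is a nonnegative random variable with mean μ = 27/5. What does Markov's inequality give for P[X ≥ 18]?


μ = E[X] = 27/5, a = 18.
Markov: P[X ≥ 18] ≤ μ/a = (27/5)/18 = 3/10.
Numerically: ≈ 0.30000.
(Since a = 18 > μ = 5.40000, the bound 3/10 is < 1 and informative.)

P[X ≥ 18] ≤ 3/10 ≈ 0.30000.


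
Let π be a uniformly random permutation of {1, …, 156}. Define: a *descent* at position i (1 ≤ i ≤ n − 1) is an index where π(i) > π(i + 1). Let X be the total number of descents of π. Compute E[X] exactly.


Write X = Σ X_I over i = 1, …, 155, with X_I the indicator of one descent.
There are 155 indicators.
For each fixed i, the pair (π(i), π(i+1)) is a uniformly random ordered pair of distinct values from {1, …, 156}; by symmetry P[π(i) > π(i+1)] = 1/2.
By linearity: E[X] = 155 · (1/2) = (156 − 1) · (1/2) = 155/2 ≈ 77.5000.

E[X] = 155/2 = 77.5000.


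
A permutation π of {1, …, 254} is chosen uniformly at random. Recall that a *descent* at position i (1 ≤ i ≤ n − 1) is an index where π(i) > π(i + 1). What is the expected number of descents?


Write X = Σ X_I over i = 1, …, 253, with X_I the indicator of one descent.
There are 253 indicators.
For each fixed i, the pair (π(i), π(i+1)) is a uniformly random ordered pair of distinct values from {1, …, 254}; by symmetry P[π(i) > π(i+1)] = 1/2.
By linearity: E[X] = 253 · (1/2) = (254 − 1) · (1/2) = 253/2 ≈ 126.50000.

E[X] = 253/2 = 126.50000.


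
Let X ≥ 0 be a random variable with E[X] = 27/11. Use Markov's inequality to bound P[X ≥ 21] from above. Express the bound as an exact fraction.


μ = E[X] = 27/11, a = 21.
Markov: P[X ≥ 21] ≤ μ/a = (27/11)/21 = 9/77.
Numerically: ≈ 0.1169.
(Since a = 21 > μ = 2.4545, the bound 9/77 is < 1 and informative.)

P[X ≥ 21] ≤ 9/77 ≈ 0.1169.


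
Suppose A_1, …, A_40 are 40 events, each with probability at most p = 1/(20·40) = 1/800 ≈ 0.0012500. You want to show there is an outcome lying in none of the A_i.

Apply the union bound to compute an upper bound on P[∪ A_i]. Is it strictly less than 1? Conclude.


Union bound: P[∪_{i=1}^{40} A_i] ≤ Σ_i P[A_i] ≤ 40·p = 40·(1/800) = 1/20.
Numerically: 1/20 ≈ 0.0500000.
Is 1/20 < 1? YES.
Since P[∪ A_i] ≤ 1/20 < 1, the complement has P[∩ A_i^c] ≥ 1 − 1/20 = 19/20 > 0, so some outcome avoids every A_i.

40·p = 1/20 ≈ 0.0500000; existence CERTIFIED by the union bound.


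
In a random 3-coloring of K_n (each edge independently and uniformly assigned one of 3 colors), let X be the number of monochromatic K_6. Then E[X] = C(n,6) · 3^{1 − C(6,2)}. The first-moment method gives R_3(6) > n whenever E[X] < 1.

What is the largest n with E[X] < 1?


We need C(n, 6) · 3^{1 − 15} < 1, i.e. C(n, 6) < 3^{15 − 1} = 4782969.
Check values of n near the boundary:
  n = 36: C(36, 6) = 1947792; 1947792 < 4782969? YES
  n = 37: C(37, 6) = 2324784; 2324784 < 4782969? YES
  n = 38: C(38, 6) = 2760681; 2760681 < 4782969? YES
  n = 39: C(39, 6) = 3262623; 3262623 < 4782969? YES
  n = 40: C(40, 6) = 3838380; 3838380 < 4782969? YES
  n = 41: C(41, 6) = 4496388; 4496388 < 4782969? YES
  n = 42: C(42, 6) = 5245786; 5245786 < 4782969? NO
  n = 43: C(43, 6) = 6096454; 6096454 < 4782969? NO
  n = 44: C(44, 6) = 7059052; 7059052 < 4782969? NO
The largest n with C(n, 6) < 4782969 is n = 41 (where E[X] = 1498796/1594323 ≈ 0.94008). Hence R_3(6) > 41, i.e. R_3(6) ≥ 42.

Largest n = 41; hence R_3(6) > 41.


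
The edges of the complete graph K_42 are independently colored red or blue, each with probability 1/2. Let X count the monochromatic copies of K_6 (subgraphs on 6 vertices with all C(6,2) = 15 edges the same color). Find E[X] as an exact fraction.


Let X = Σ_S X_S over the C(42, 6) = 5245786 subsets S of size 6, where X_S = 1 if the K_6 on S is monochromatic.
For a fixed S, the K_6 on S has C(6, 2) = 15 edges. P[all 15 edges red] = (1/2)^15, and likewise for blue, so P[monochromatic] = 2·(1/2)^15 = 2^{1 − 15} = 1/16384.
Summing: E[X] = C(42, 6) · 2^{1 − 15} = 5245786 · 1/16384 = 2622893/8192.
Numerically: E[X] ≈ 320.17737.

E[X] = C(42,6)·2^(1−C(6,2)) = 2622893/8192 ≈ 320.17737.


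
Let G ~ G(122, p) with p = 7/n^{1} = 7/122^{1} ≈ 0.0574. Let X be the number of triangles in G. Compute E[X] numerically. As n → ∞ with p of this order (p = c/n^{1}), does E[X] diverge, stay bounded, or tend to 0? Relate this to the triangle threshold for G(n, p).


Number of potential triangles: C(122, 3) = 295240.
Each occurs with probability p³ ≈ (0.0574)³ ≈ 1.88892e-04.
By linearity: E[X] = C(122, 3)·p³ ≈ 295240 · 1.88892e-04 ≈ 55.769.
Here α = 1, so p = 7/n is exactly at the triangle threshold p ~ 1/n. Asymptotically E[X] → c³/6 = 7³/6 = 343/6 ≈ 57.167, a bounded constant. In this regime the triangle count is asymptotically Poisson(c³/6).

E[X] ≈ 55.769; in regime p = Θ(1/n^{1}) E[X] stays bounded (at the triangle threshold p ~ 1/n).


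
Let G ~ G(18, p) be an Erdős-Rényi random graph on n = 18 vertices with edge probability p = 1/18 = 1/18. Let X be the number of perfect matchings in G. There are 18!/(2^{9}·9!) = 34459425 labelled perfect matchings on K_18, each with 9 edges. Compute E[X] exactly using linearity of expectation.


K_18 has 18!/(2^{9}·9!) = 34459425 labelled perfect matchings.
For each such perfect matching H, let X_H = 1 if all 9 edges of H are present in G. Then P[X_H = 1] = p^{9} = (1/18)^{9} = 1/198359290368.
By linearity of expectation: E[X] = Σ_H E[X_H] = 34459425 · p^{9} = 34459425 · 1/198359290368 = 425425/2448880128.
Numerically: E[X] ≈ 0.000173722.

E[X] = 34459425 · (1/18)^{9} = 425425/2448880128 ≈ 0.000173722.


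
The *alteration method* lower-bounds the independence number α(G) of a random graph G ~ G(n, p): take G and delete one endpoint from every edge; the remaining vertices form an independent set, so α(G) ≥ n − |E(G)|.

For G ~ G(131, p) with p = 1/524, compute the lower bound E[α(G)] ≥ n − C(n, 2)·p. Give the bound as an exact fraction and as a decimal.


E[|E(G)|] = C(131, 2)·p = 8515 · (1/524) = 65/4.
E[α(G)] ≥ n − E[|E(G)|] = 131 − 65/4 = 459/4.
Numerically: ≈ 114.7500.
(This is only a lower bound; the true E[α(G)] may be larger.)

E[α(G)] ≥ 459/4 ≈ 114.7500.


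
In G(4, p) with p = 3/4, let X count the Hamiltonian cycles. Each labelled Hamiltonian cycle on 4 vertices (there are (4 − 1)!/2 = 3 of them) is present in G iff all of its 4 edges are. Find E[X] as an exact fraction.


K_4 has (4 − 1)!/2 = 3 labelled Hamiltonian cycles.
For each such Hamiltonian cycle H, let X_H = 1 if all 4 edges of H are present in G. Then P[X_H = 1] = p^{4} = (3/4)^{4} = 81/256.
Summing the indicators: E[X] = Σ_H E[X_H] = 3 · p^{4} = 3 · 81/256 = 243/256.
Numerically: E[X] ≈ 0.949.

E[X] = 3 · (3/4)^{4} = 243/256 ≈ 0.949.


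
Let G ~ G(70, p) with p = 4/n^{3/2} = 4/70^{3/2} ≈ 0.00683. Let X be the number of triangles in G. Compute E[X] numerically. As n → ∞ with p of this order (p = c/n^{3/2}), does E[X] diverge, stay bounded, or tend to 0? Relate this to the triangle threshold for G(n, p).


Number of potential triangles: C(70, 3) = 54740.
Each occurs with probability p³ ≈ (0.00683)³ ≈ 3.18595e-07.
By linearity: E[X] = C(70, 3)·p³ ≈ 54740 · 3.18595e-07 ≈ 0.017.
Since α = 3/2 > 1, p = c/n^{3/2} = o(1/n) is below the triangle threshold p ~ 1/n. Asymptotically E[X] ~ (c³/6)·n^{3(1−α)} = (4³/6)·n^{-1.5} → 0, so by Markov's inequality G has no triangles w.h.p.

E[X] ≈ 0.017; in regime p = Θ(1/n^{3/2}) E[X] tends to 0 (below the triangle threshold p ~ 1/n).


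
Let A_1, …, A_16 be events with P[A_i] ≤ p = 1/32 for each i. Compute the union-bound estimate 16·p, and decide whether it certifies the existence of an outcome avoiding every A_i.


Union bound: P[∪_{i=1}^{16} A_i] ≤ Σ_i P[A_i] ≤ 16·p = 16·(1/32) = 1/2.
Numerically: 1/2 ≈ 0.500000.
Is 1/2 < 1? YES.
Since P[∪ A_i] ≤ 1/2 < 1, the complement has P[∩ A_i^c] ≥ 1 − 1/2 = 1/2 > 0, so some outcome avoids every A_i.

16·p = 1/2 ≈ 0.500000; existence CERTIFIED by the union bound.


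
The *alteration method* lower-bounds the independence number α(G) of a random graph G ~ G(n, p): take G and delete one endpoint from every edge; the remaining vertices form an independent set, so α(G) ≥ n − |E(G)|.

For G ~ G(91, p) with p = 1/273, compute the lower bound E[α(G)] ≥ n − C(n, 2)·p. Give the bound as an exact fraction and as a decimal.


E[|E(G)|] = C(91, 2)·p = 4095 · (1/273) = 15.
E[α(G)] ≥ n − E[|E(G)|] = 91 − 15 = 76.
Numerically: ≈ 76.000.
(This is only a lower bound; the true E[α(G)] may be larger.)

E[α(G)] ≥ 76 ≈ 76.000.


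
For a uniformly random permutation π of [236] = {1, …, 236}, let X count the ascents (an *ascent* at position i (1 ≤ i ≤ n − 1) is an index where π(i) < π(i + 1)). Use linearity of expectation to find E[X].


Write X = Σ X_I over i = 1, …, 235, with X_I the indicator of one ascent.
There are 235 indicators.
For each fixed i, the pair (π(i), π(i+1)) is a uniformly random ordered pair of distinct values from {1, …, 236}; by symmetry P[π(i) < π(i+1)] = 1/2.
By linearity: E[X] = 235 · (1/2) = (236 − 1) · (1/2) = 235/2 ≈ 117.500000.

E[X] = 235/2 = 117.500000.


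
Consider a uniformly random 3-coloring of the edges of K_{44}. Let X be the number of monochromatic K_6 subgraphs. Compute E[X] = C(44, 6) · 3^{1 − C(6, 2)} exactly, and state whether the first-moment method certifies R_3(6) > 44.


E[X] = C(44, 6) · 3^{1 − 15} = 7059052 · 3^{−14} = 7059052/4782969.
As a reduced fraction: E[X] = 7059052/4782969 ≈ 1.4758724.
Is E[X] < 1? NO.
Since E[X] ≥ 1, the first-moment bound is inconclusive at n = 44; it does NOT by itself certify R_3(6) > 44.

E[X] = 7059052/4782969 ≈ 1.4758724; E[X] ≥ 1; first-moment method inconclusive here.


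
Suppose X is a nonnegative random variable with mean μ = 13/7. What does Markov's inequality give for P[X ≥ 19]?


μ = E[X] = 13/7, a = 19.
Markov: P[X ≥ 19] ≤ μ/a = (13/7)/19 = 13/133.
Numerically: ≈ 0.098.
(Since a = 19 > μ = 1.857, the bound 13/133 is < 1 and informative.)

P[X ≥ 19] ≤ 13/133 ≈ 0.098.


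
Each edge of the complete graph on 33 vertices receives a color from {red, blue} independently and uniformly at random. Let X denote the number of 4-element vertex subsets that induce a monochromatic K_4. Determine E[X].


Let X = Σ_S X_S over the C(33, 4) = 40920 subsets S of size 4, where X_S = 1 if the K_4 on S is monochromatic.
For a fixed S, the K_4 on S has C(4, 2) = 6 edges. P[all 6 edges red] = (1/2)^6, and likewise for blue, so P[monochromatic] = 2·(1/2)^6 = 2^{1 − 6} = 1/32.
By linearity: E[X] = C(33, 4) · 2^{1 − 6} = 40920 · 1/32 = 5115/4.
Numerically: E[X] ≈ 1278.75000.

E[X] = C(33,4)·2^(1−C(4,2)) = 5115/4 ≈ 1278.75000.


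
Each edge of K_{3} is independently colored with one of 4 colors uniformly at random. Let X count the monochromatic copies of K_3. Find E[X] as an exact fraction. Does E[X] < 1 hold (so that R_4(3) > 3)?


E[X] = C(3, 3) · 4^{1 − 3} = 1 · 4^{−2} = 1/16.
As a reduced fraction: E[X] = 1/16 ≈ 0.0625000.
Is E[X] < 1? YES.
Since E[X] < 1, there exists a 4-coloring of K_{3} with no monochromatic K_3; hence R_4(3) > 3.

E[X] = 1/16 ≈ 0.0625000; E[X] < 1, so R_4(3) > 3.
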